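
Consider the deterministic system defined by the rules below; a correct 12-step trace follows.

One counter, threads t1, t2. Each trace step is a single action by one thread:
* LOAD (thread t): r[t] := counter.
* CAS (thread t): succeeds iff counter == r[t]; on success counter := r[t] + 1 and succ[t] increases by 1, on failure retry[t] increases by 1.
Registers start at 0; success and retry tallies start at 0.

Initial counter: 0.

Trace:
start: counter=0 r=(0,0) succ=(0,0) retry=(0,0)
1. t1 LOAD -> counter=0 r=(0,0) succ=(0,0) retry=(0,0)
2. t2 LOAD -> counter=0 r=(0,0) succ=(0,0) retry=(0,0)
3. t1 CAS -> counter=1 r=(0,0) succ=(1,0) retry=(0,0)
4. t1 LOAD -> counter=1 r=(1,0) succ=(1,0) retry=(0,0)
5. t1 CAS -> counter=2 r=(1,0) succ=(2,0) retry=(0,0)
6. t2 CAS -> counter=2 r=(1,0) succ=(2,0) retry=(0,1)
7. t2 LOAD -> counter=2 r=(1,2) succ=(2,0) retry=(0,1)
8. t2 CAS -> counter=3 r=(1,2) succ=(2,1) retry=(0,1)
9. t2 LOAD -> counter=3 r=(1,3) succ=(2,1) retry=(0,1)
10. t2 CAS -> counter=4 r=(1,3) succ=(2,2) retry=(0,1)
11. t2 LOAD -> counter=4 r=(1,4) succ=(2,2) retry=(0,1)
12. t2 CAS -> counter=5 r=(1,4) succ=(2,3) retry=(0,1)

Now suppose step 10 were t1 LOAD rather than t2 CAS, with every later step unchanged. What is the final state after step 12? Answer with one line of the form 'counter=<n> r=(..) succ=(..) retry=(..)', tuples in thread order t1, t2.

(re-executing from step 10 with the substitution; state before step 10: counter=3 r=(1,3) succ=(2,1) retry=(0,1))
10. t1 LOAD -> counter=3 r=(3,3) succ=(2,1) retry=(0,1)
11. t2 LOAD -> counter=3 r=(3,3) succ=(2,1) retry=(0,1)
12. t2 CAS -> counter=4 r=(3,3) succ=(2,2) retry=(0,1)

counter=4 r=(3,3) succ=(2,2) retry=(0,1)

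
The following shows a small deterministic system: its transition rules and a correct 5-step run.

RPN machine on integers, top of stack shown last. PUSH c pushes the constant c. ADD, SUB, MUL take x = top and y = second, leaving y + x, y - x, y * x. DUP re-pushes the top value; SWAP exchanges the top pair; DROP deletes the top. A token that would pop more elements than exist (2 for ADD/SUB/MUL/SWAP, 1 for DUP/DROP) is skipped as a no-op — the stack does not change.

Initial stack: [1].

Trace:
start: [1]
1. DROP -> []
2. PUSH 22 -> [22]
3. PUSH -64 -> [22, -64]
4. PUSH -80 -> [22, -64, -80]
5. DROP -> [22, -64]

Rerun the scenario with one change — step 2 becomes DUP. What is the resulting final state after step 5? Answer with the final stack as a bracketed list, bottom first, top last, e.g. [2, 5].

(re-executing from step 2 with the substitution; state before step 2: [])
2. DUP -> []
3. PUSH -64 -> [-64]
4. PUSH -80 -> [-64, -80]
5. DROP -> [-64]

[-64]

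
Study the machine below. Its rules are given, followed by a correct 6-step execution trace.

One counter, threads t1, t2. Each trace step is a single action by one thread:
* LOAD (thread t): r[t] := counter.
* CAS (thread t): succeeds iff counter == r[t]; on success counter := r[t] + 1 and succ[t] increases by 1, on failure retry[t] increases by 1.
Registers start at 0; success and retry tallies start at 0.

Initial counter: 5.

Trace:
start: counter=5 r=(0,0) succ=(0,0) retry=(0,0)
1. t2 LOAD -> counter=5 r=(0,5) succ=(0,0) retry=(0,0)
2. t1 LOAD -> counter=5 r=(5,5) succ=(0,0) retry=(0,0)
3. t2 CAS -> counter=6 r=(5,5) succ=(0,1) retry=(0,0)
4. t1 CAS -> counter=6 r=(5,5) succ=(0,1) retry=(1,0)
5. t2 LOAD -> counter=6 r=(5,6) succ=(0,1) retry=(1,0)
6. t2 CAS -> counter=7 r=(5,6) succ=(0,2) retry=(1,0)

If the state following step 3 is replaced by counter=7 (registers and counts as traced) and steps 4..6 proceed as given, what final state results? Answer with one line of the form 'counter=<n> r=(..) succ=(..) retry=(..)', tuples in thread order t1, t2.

counter=8 r=(5,7) succ=(0,2) retry=(1,0)

state after step 3 := counter=7 r=(5,5) succ=(0,1) retry=(0,0)
4. t1 CAS -> counter=7 r=(5,5) succ=(0,1) retry=(1,0)
5. t2 LOAD -> counter=7 r=(5,7) succ=(0,1) retry=(1,0)
6. t2 CAS -> counter=8 r=(5,7) succ=(0,2) retry=(1,0)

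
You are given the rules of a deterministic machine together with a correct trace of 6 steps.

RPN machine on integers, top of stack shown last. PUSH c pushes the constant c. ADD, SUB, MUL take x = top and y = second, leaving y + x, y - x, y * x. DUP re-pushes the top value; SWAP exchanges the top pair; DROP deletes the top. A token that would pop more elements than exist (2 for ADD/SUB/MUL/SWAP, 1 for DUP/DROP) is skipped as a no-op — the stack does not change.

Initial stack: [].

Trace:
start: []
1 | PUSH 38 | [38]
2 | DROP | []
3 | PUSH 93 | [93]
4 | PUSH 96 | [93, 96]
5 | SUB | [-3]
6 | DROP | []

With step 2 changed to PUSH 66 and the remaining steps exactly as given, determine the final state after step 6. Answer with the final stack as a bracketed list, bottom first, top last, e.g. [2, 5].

(re-executing from step 2 with the substitution; state before step 2: [38])
2 | PUSH 66 | [38, 66]
3 | PUSH 93 | [38, 66, 93]
4 | PUSH 96 | [38, 66, 93, 96]
5 | SUB | [38, 66, -3]
6 | DROP | [38, 66]

[38, 66]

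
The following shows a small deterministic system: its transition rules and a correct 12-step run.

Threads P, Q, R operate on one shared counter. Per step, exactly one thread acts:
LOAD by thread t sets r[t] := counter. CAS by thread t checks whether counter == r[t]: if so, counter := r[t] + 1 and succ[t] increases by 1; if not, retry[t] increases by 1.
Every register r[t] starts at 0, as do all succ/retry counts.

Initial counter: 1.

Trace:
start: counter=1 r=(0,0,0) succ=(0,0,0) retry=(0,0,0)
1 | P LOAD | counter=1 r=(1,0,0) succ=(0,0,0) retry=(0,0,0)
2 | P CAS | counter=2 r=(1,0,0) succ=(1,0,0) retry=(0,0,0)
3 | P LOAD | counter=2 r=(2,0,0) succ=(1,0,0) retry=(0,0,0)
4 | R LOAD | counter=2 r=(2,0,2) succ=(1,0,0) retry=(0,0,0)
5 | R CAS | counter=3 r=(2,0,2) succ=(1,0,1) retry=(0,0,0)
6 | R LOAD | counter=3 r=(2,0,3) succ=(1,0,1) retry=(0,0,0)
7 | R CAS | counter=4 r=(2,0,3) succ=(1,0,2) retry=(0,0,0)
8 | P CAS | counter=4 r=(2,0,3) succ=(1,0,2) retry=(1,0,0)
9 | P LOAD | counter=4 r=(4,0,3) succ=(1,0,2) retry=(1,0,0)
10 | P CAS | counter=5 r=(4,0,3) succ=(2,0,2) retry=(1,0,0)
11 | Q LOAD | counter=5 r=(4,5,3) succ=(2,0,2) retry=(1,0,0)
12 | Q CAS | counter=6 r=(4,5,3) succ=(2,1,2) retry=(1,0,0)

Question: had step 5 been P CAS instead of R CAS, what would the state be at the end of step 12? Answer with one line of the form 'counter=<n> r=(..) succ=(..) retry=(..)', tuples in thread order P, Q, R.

counter=6 r=(4,5,3) succ=(3,1,1) retry=(1,0,0)

(re-executing from step 5 with the substitution; state before step 5: counter=2 r=(2,0,2) succ=(1,0,0) retry=(0,0,0))
5 | P CAS | counter=3 r=(2,0,2) succ=(2,0,0) retry=(0,0,0)
6 | R LOAD | counter=3 r=(2,0,3) succ=(2,0,0) retry=(0,0,0)
7 | R CAS | counter=4 r=(2,0,3) succ=(2,0,1) retry=(0,0,0)
8 | P CAS | counter=4 r=(2,0,3) succ=(2,0,1) retry=(1,0,0)
9 | P LOAD | counter=4 r=(4,0,3) succ=(2,0,1) retry=(1,0,0)
10 | P CAS | counter=5 r=(4,0,3) succ=(3,0,1) retry=(1,0,0)
11 | Q LOAD | counter=5 r=(4,5,3) succ=(3,0,1) retry=(1,0,0)
12 | Q CAS | counter=6 r=(4,5,3) succ=(3,1,1) retry=(1,0,0)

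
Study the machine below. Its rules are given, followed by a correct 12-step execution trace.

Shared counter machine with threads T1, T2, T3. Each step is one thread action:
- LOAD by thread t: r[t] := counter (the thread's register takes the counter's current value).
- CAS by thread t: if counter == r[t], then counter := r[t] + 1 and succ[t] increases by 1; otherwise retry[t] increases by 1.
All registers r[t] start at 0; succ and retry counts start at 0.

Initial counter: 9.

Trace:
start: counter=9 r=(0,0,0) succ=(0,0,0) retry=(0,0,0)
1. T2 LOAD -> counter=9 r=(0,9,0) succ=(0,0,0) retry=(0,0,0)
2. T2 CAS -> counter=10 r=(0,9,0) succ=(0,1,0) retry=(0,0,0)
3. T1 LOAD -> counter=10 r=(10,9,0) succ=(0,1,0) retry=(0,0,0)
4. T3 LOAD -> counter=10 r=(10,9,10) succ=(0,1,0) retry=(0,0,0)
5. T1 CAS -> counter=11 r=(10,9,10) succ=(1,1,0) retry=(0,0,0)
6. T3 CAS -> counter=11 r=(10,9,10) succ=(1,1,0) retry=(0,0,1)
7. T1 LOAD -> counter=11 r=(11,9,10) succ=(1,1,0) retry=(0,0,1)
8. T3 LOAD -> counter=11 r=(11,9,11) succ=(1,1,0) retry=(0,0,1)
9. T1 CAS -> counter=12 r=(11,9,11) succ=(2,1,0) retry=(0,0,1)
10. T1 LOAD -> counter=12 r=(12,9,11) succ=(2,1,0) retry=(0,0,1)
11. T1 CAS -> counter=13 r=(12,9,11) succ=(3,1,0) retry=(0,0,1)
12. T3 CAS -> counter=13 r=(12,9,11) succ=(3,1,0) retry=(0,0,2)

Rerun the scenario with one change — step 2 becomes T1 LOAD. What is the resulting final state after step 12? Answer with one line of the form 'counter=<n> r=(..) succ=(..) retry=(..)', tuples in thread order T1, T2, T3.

(re-executing from step 2 with the substitution; state before step 2: counter=9 r=(0,9,0) succ=(0,0,0) retry=(0,0,0))
2. T1 LOAD -> counter=9 r=(9,9,0) succ=(0,0,0) retry=(0,0,0)
3. T1 LOAD -> counter=9 r=(9,9,0) succ=(0,0,0) retry=(0,0,0)
4. T3 LOAD -> counter=9 r=(9,9,9) succ=(0,0,0) retry=(0,0,0)
5. T1 CAS -> counter=10 r=(9,9,9) succ=(1,0,0) retry=(0,0,0)
6. T3 CAS -> counter=10 r=(9,9,9) succ=(1,0,0) retry=(0,0,1)
7. T1 LOAD -> counter=10 r=(10,9,9) succ=(1,0,0) retry=(0,0,1)
8. T3 LOAD -> counter=10 r=(10,9,10) succ=(1,0,0) retry=(0,0,1)
9. T1 CAS -> counter=11 r=(10,9,10) succ=(2,0,0) retry=(0,0,1)
10. T1 LOAD -> counter=11 r=(11,9,10) succ=(2,0,0) retry=(0,0,1)
11. T1 CAS -> counter=12 r=(11,9,10) succ=(3,0,0) retry=(0,0,1)
12. T3 CAS -> counter=12 r=(11,9,10) succ=(3,0,0) retry=(0,0,2)

counter=12 r=(11,9,10) succ=(3,0,0) retry=(0,0,2)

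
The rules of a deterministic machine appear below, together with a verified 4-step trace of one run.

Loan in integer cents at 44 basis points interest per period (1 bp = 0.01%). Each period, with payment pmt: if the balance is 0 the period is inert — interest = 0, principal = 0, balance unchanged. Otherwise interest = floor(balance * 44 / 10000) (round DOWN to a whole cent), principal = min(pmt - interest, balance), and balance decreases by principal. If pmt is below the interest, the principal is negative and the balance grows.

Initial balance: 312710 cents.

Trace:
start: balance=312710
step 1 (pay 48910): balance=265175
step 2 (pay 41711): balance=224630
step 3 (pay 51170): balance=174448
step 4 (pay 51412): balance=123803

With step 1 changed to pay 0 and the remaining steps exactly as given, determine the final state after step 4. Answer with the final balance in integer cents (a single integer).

173361

(re-executing from step 1 with the substitution; state before step 1: balance=312710)
step 1 (pay 0): balance=314085
step 2 (pay 41711): balance=273755
step 3 (pay 51170): balance=223789
step 4 (pay 51412): balance=173361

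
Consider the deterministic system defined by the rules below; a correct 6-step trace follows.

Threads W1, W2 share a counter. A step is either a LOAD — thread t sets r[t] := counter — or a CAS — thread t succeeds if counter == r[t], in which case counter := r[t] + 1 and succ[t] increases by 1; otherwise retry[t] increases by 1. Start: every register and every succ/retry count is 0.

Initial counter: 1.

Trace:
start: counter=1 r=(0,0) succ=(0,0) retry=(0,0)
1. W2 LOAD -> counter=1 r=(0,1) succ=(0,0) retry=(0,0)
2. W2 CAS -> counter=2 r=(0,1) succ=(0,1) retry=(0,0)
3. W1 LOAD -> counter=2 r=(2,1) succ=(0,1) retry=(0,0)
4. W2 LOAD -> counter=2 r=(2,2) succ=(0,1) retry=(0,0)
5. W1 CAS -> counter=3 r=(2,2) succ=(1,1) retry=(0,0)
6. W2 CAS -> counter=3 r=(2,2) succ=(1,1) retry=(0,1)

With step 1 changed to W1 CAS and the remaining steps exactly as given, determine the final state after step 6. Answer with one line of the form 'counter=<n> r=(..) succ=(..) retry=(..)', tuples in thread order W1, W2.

counter=2 r=(1,1) succ=(1,0) retry=(1,2)

(re-executing from step 1 with the substitution; state before step 1: counter=1 r=(0,0) succ=(0,0) retry=(0,0))
1. W1 CAS -> counter=1 r=(0,0) succ=(0,0) retry=(1,0)
2. W2 CAS -> counter=1 r=(0,0) succ=(0,0) retry=(1,1)
3. W1 LOAD -> counter=1 r=(1,0) succ=(0,0) retry=(1,1)
4. W2 LOAD -> counter=1 r=(1,1) succ=(0,0) retry=(1,1)
5. W1 CAS -> counter=2 r=(1,1) succ=(1,0) retry=(1,1)
6. W2 CAS -> counter=2 r=(1,1) succ=(1,0) retry=(1,2)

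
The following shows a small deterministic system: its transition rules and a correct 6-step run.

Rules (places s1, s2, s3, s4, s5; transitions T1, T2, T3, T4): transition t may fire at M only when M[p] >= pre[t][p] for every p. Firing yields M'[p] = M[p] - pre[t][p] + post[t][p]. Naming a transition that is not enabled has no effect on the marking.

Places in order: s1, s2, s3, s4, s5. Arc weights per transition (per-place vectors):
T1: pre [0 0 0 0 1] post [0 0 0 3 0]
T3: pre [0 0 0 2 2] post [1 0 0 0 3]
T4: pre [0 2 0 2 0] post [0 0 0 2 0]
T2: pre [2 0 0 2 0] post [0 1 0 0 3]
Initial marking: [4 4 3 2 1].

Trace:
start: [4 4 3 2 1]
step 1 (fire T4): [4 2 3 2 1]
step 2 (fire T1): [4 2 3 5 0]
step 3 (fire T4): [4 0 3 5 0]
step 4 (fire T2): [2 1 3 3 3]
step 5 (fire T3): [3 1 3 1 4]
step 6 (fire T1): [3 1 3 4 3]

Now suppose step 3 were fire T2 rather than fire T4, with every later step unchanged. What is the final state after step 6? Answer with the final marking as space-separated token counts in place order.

(re-executing from step 3 with the substitution; state before step 3: [4 2 3 5 0])
step 3 (fire T2): [2 3 3 3 3]
step 4 (fire T2): [0 4 3 1 6]
step 5 (fire T3): [0 4 3 1 6]
step 6 (fire T1): [0 4 3 4 5]

0 4 3 4 5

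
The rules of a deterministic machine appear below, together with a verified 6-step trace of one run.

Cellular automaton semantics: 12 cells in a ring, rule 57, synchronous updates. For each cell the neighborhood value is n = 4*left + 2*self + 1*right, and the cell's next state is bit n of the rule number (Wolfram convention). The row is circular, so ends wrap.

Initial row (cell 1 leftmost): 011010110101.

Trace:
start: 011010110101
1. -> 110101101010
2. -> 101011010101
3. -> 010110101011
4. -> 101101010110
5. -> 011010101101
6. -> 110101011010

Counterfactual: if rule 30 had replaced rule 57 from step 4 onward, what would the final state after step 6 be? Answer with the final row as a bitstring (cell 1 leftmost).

(re-executing steps 4..6 under rule 30; state before step 4: 010110101011)
4. -> 010100101010
5. -> 110111101011
6. -> 000100001010

000100001010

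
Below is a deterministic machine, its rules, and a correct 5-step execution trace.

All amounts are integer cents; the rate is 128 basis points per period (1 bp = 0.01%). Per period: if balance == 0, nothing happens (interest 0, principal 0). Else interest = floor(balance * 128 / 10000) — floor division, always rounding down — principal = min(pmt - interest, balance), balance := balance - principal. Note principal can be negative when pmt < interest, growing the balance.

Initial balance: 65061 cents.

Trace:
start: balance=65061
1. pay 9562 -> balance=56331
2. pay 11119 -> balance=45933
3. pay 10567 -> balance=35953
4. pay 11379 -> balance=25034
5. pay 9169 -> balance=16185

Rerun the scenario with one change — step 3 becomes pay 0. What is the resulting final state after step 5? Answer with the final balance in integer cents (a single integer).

27024

(re-executing from step 3 with the substitution; state before step 3: balance=45933)
3. pay 0 -> balance=46520
4. pay 11379 -> balance=35736
5. pay 9169 -> balance=27024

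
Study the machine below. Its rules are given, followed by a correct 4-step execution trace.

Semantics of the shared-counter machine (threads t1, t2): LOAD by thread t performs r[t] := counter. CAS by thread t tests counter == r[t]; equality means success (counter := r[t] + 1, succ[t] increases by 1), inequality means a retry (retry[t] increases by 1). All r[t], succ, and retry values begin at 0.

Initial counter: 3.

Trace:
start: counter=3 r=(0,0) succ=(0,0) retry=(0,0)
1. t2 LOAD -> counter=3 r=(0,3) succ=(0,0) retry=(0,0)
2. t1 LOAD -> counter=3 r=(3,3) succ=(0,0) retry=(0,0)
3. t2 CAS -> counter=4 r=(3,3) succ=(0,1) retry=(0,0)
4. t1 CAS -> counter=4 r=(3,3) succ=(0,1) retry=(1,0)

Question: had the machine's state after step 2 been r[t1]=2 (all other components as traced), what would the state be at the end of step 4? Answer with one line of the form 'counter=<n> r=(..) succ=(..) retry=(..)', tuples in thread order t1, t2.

counter=4 r=(2,3) succ=(0,1) retry=(1,0)

state after step 2 := counter=3 r=(2,3) succ=(0,0) retry=(0,0)
3. t2 CAS -> counter=4 r=(2,3) succ=(0,1) retry=(0,0)
4. t1 CAS -> counter=4 r=(2,3) succ=(0,1) retry=(1,0)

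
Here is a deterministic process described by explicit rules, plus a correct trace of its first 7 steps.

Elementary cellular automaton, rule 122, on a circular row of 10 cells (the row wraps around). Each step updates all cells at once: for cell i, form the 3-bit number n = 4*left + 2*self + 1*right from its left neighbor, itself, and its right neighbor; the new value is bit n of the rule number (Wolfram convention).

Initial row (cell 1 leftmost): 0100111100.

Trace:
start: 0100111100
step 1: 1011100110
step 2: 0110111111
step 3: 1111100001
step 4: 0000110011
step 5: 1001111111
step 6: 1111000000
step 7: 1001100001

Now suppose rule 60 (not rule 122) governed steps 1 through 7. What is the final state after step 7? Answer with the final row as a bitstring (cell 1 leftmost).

0101110110

(re-executing steps 1..7 under rule 60; state before step 1: 0100111100)
step 1: 0110100010
step 2: 0101110011
step 3: 1111001010
step 4: 1000101111
step 5: 0100111000
step 6: 0110100100
step 7: 0101110110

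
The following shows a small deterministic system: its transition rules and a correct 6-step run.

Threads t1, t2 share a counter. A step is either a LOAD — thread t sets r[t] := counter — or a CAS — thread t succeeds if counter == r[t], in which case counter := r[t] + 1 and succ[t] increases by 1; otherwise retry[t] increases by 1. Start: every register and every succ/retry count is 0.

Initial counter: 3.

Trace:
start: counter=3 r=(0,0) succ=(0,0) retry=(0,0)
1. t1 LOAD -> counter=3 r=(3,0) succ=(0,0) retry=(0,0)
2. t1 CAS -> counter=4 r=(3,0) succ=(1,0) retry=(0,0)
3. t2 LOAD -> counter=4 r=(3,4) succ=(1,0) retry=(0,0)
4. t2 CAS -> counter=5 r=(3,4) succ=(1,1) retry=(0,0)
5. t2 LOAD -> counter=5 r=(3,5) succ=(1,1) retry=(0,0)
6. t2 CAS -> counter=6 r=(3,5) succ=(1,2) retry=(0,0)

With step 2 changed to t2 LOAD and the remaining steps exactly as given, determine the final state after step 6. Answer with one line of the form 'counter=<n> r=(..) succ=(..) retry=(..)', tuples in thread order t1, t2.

(re-executing from step 2 with the substitution; state before step 2: counter=3 r=(3,0) succ=(0,0) retry=(0,0))
2. t2 LOAD -> counter=3 r=(3,3) succ=(0,0) retry=(0,0)
3. t2 LOAD -> counter=3 r=(3,3) succ=(0,0) retry=(0,0)
4. t2 CAS -> counter=4 r=(3,3) succ=(0,1) retry=(0,0)
5. t2 LOAD -> counter=4 r=(3,4) succ=(0,1) retry=(0,0)
6. t2 CAS -> counter=5 r=(3,4) succ=(0,2) retry=(0,0)

counter=5 r=(3,4) succ=(0,2) retry=(0,0)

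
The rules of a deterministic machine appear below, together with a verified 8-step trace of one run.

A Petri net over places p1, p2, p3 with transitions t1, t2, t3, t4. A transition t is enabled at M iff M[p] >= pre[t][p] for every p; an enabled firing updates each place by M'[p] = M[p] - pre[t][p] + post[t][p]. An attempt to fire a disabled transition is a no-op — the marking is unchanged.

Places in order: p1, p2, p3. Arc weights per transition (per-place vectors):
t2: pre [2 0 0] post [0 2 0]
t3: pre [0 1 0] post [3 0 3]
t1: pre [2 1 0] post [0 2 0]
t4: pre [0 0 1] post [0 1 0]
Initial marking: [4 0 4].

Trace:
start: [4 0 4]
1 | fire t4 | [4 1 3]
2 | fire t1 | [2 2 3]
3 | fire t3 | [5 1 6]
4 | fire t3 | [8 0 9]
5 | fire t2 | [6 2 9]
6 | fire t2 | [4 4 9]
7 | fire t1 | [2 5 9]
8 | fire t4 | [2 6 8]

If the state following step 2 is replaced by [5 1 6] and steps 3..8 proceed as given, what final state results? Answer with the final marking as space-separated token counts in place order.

2 6 8

state after step 2 := [5 1 6]
3 | fire t3 | [8 0 9]
4 | fire t3 | [8 0 9]
5 | fire t2 | [6 2 9]
6 | fire t2 | [4 4 9]
7 | fire t1 | [2 5 9]
8 | fire t4 | [2 6 8]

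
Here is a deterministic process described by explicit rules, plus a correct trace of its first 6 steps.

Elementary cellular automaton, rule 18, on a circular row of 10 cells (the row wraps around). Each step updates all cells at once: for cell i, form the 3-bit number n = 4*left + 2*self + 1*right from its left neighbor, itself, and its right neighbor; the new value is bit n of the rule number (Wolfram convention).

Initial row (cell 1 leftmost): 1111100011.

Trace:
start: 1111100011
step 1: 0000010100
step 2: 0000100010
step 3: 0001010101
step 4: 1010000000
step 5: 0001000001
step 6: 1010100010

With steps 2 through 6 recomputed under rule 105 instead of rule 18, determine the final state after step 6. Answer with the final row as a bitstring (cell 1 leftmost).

(re-executing steps 2..6 under rule 105; state before step 2: 0000010100)
step 2: 1111001001
step 3: 0001000001
step 4: 0100011100
step 5: 0001010101
step 6: 0100101010

0100101010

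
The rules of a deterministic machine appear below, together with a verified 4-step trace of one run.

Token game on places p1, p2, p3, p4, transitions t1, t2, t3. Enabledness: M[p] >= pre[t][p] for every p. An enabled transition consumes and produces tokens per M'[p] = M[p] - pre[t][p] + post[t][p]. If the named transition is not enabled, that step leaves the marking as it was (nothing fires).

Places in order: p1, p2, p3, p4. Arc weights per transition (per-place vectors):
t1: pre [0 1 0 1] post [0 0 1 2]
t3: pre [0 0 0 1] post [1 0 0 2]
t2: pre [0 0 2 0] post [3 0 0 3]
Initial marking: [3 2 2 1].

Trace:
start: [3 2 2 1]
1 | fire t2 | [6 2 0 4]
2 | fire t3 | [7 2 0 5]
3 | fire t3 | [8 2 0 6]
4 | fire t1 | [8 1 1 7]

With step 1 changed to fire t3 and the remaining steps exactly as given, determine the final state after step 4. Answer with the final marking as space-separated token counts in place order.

(re-executing from step 1 with the substitution; state before step 1: [3 2 2 1])
1 | fire t3 | [4 2 2 2]
2 | fire t3 | [5 2 2 3]
3 | fire t3 | [6 2 2 4]
4 | fire t1 | [6 1 3 5]

6 1 3 5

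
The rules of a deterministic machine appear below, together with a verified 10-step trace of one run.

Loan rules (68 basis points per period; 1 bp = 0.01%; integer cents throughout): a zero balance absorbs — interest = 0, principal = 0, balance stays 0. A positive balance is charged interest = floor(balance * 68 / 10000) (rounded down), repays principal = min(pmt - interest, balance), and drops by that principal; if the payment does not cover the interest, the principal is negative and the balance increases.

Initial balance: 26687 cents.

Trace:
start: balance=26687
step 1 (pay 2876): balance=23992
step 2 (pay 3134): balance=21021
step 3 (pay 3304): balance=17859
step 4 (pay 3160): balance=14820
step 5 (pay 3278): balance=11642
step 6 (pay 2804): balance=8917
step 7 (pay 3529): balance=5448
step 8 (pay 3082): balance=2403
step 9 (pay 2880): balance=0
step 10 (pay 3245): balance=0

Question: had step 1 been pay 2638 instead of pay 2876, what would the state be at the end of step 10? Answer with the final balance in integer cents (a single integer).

0

(re-executing from step 1 with the substitution; state before step 1: balance=26687)
step 1 (pay 2638): balance=24230
step 2 (pay 3134): balance=21260
step 3 (pay 3304): balance=18100
step 4 (pay 3160): balance=15063
step 5 (pay 3278): balance=11887
step 6 (pay 2804): balance=9163
step 7 (pay 3529): balance=5696
step 8 (pay 3082): balance=2652
step 9 (pay 2880): balance=0
step 10 (pay 3245): balance=0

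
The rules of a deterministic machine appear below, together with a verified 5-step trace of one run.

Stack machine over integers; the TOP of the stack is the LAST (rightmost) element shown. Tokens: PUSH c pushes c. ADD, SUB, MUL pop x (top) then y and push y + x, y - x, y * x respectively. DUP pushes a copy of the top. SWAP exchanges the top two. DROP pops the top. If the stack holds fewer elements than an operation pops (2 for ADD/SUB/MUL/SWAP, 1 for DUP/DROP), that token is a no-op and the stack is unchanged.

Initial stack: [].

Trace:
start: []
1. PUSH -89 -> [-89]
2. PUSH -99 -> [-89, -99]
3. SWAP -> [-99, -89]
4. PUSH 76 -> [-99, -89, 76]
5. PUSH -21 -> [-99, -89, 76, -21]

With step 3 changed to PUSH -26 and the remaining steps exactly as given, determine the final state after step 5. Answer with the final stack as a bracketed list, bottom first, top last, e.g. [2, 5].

[-89, -99, -26, 76, -21]

(re-executing from step 3 with the substitution; state before step 3: [-89, -99])
3. PUSH -26 -> [-89, -99, -26]
4. PUSH 76 -> [-89, -99, -26, 76]
5. PUSH -21 -> [-89, -99, -26, 76, -21]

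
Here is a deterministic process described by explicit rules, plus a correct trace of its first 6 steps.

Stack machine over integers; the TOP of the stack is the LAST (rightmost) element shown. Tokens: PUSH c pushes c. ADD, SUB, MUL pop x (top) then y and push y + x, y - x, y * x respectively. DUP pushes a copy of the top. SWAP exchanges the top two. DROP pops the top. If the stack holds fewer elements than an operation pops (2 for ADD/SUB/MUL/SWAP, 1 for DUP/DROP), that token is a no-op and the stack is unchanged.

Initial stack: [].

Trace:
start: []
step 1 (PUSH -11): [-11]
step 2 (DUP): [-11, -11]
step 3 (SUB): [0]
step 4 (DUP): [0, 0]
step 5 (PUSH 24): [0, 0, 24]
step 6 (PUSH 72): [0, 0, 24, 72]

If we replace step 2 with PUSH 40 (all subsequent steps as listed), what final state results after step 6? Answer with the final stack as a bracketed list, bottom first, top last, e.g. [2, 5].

(re-executing from step 2 with the substitution; state before step 2: [-11])
step 2 (PUSH 40): [-11, 40]
step 3 (SUB): [-51]
step 4 (DUP): [-51, -51]
step 5 (PUSH 24): [-51, -51, 24]
step 6 (PUSH 72): [-51, -51, 24, 72]

[-51, -51, 24, 72]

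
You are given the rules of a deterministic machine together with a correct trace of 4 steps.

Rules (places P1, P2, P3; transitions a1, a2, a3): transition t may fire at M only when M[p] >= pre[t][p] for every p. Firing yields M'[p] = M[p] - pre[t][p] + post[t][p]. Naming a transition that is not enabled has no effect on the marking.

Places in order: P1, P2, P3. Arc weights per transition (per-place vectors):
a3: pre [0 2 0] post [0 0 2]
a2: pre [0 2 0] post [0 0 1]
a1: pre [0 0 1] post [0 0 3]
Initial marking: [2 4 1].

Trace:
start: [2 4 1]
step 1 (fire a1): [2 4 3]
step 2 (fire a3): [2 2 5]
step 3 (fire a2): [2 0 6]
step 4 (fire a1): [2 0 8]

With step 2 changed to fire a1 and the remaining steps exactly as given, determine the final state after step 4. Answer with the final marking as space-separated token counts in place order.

(re-executing from step 2 with the substitution; state before step 2: [2 4 3])
step 2 (fire a1): [2 4 5]
step 3 (fire a2): [2 2 6]
step 4 (fire a1): [2 2 8]

2 2 8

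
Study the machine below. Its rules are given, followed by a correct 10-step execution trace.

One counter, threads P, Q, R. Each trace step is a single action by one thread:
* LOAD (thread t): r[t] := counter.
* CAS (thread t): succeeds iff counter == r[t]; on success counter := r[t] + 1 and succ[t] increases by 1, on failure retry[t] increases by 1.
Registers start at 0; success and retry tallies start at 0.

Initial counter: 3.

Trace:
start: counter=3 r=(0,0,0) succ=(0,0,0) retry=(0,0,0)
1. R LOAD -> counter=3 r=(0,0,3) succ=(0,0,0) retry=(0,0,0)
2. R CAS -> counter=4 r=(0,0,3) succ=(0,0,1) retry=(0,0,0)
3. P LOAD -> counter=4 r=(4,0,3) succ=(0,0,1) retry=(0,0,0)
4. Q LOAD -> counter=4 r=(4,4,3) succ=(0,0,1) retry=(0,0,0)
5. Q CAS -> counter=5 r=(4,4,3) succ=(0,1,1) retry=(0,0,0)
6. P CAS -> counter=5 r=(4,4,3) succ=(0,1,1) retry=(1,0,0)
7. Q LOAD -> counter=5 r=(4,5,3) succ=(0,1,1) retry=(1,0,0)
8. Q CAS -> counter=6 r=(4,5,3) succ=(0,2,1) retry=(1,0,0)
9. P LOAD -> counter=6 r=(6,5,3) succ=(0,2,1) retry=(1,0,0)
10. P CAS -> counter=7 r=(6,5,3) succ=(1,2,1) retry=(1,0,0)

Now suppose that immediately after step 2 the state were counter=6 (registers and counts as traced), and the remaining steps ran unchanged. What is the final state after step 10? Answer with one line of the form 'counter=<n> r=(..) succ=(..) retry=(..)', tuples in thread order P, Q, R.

counter=9 r=(8,7,3) succ=(1,2,1) retry=(1,0,0)

state after step 2 := counter=6 r=(0,0,3) succ=(0,0,1) retry=(0,0,0)
3. P LOAD -> counter=6 r=(6,0,3) succ=(0,0,1) retry=(0,0,0)
4. Q LOAD -> counter=6 r=(6,6,3) succ=(0,0,1) retry=(0,0,0)
5. Q CAS -> counter=7 r=(6,6,3) succ=(0,1,1) retry=(0,0,0)
6. P CAS -> counter=7 r=(6,6,3) succ=(0,1,1) retry=(1,0,0)
7. Q LOAD -> counter=7 r=(6,7,3) succ=(0,1,1) retry=(1,0,0)
8. Q CAS -> counter=8 r=(6,7,3) succ=(0,2,1) retry=(1,0,0)
9. P LOAD -> counter=8 r=(8,7,3) succ=(0,2,1) retry=(1,0,0)
10. P CAS -> counter=9 r=(8,7,3) succ=(1,2,1) retry=(1,0,0)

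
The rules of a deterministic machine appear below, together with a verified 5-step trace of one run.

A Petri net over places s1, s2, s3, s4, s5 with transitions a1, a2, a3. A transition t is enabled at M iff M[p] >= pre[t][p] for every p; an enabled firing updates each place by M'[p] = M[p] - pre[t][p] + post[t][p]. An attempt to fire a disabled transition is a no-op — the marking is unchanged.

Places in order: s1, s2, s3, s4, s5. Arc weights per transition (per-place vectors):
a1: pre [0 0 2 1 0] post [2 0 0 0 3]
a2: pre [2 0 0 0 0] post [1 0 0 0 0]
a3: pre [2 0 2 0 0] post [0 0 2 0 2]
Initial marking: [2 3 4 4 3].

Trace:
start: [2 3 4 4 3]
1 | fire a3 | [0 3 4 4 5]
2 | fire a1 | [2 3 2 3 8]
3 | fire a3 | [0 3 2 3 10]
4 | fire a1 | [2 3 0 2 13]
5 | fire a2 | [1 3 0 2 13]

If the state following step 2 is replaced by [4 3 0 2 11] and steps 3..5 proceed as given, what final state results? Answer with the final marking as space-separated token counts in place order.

state after step 2 := [4 3 0 2 11]
3 | fire a3 | [4 3 0 2 11]
4 | fire a1 | [4 3 0 2 11]
5 | fire a2 | [3 3 0 2 11]

3 3 0 2 11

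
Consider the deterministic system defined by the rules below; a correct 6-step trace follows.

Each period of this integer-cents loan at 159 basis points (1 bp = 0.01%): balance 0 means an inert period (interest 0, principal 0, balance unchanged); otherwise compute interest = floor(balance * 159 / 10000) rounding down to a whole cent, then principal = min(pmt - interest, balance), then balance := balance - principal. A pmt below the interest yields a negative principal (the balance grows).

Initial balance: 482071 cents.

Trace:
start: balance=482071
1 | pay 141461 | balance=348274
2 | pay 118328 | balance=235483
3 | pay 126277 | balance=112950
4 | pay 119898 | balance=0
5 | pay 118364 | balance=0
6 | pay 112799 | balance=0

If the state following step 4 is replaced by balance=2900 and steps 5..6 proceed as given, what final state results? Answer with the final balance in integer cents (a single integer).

0

state after step 4 := balance=2900
5 | pay 118364 | balance=0
6 | pay 112799 | balance=0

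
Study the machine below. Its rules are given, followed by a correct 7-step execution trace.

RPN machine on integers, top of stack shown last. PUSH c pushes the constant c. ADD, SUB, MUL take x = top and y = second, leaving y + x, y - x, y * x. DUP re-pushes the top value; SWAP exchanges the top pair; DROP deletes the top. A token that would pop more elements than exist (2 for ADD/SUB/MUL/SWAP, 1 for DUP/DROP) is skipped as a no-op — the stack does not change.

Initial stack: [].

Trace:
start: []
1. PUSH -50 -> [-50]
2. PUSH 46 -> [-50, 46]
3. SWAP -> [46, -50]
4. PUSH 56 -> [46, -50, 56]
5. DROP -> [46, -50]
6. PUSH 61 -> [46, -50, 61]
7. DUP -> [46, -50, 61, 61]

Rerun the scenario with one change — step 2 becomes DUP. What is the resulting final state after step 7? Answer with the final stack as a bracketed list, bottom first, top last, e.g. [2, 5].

(re-executing from step 2 with the substitution; state before step 2: [-50])
2. DUP -> [-50, -50]
3. SWAP -> [-50, -50]
4. PUSH 56 -> [-50, -50, 56]
5. DROP -> [-50, -50]
6. PUSH 61 -> [-50, -50, 61]
7. DUP -> [-50, -50, 61, 61]

[-50, -50, 61, 61]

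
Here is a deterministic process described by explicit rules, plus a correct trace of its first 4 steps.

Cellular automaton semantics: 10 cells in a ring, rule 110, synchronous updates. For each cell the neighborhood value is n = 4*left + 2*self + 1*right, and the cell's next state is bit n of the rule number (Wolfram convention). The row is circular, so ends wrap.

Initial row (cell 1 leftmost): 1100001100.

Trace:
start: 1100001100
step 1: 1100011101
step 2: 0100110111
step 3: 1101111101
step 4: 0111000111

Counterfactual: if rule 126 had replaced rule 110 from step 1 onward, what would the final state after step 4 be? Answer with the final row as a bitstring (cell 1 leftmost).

1111111100

(re-executing steps 1..4 under rule 126; state before step 1: 1100001100)
step 1: 1110011111
step 2: 0011110000
step 3: 0110011000
step 4: 1111111100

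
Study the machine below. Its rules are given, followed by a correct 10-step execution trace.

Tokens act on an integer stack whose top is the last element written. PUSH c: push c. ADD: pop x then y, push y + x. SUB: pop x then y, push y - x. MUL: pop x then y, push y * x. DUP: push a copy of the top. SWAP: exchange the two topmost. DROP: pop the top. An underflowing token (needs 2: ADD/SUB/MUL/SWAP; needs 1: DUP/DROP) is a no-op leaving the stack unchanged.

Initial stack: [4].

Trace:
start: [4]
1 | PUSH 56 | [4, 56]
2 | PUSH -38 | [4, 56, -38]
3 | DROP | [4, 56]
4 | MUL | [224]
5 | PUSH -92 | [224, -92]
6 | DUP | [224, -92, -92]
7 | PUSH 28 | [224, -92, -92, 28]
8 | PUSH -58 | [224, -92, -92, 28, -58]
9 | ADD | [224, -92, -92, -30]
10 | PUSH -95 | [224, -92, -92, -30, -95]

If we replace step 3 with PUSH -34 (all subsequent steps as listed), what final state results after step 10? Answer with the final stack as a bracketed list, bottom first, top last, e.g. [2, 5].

[4, 56, 1292, -92, -92, -30, -95]

(re-executing from step 3 with the substitution; state before step 3: [4, 56, -38])
3 | PUSH -34 | [4, 56, -38, -34]
4 | MUL | [4, 56, 1292]
5 | PUSH -92 | [4, 56, 1292, -92]
6 | DUP | [4, 56, 1292, -92, -92]
7 | PUSH 28 | [4, 56, 1292, -92, -92, 28]
8 | PUSH -58 | [4, 56, 1292, -92, -92, 28, -58]
9 | ADD | [4, 56, 1292, -92, -92, -30]
10 | PUSH -95 | [4, 56, 1292, -92, -92, -30, -95]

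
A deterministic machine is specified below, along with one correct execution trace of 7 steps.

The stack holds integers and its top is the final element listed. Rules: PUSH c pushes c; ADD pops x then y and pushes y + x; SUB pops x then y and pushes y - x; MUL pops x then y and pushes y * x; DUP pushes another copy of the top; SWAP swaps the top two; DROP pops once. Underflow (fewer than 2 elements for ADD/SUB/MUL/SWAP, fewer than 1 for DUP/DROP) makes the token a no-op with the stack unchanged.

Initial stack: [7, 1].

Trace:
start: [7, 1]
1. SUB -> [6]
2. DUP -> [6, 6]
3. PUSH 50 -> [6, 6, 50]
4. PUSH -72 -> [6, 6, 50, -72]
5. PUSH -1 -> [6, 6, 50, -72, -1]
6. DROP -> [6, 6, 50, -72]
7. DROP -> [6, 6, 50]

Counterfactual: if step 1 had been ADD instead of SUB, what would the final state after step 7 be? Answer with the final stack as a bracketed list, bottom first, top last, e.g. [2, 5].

(re-executing from step 1 with the substitution; state before step 1: [7, 1])
1. ADD -> [8]
2. DUP -> [8, 8]
3. PUSH 50 -> [8, 8, 50]
4. PUSH -72 -> [8, 8, 50, -72]
5. PUSH -1 -> [8, 8, 50, -72, -1]
6. DROP -> [8, 8, 50, -72]
7. DROP -> [8, 8, 50]

[8, 8, 50]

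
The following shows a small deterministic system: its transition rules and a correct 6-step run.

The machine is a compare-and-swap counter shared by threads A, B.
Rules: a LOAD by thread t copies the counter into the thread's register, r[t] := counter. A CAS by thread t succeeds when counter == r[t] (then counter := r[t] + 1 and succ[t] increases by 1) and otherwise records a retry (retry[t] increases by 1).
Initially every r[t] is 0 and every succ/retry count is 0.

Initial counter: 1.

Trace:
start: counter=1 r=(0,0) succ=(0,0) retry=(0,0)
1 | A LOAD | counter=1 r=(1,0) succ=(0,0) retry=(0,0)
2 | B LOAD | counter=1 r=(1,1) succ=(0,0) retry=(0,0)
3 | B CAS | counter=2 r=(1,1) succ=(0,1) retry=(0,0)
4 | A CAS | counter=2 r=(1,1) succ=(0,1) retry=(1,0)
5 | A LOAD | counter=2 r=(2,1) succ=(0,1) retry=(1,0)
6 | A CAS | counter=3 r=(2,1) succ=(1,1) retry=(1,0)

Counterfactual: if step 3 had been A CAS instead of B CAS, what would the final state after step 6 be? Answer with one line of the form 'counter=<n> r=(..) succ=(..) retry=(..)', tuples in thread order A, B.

counter=3 r=(2,1) succ=(2,0) retry=(1,0)

(re-executing from step 3 with the substitution; state before step 3: counter=1 r=(1,1) succ=(0,0) retry=(0,0))
3 | A CAS | counter=2 r=(1,1) succ=(1,0) retry=(0,0)
4 | A CAS | counter=2 r=(1,1) succ=(1,0) retry=(1,0)
5 | A LOAD | counter=2 r=(2,1) succ=(1,0) retry=(1,0)
6 | A CAS | counter=3 r=(2,1) succ=(2,0) retry=(1,0)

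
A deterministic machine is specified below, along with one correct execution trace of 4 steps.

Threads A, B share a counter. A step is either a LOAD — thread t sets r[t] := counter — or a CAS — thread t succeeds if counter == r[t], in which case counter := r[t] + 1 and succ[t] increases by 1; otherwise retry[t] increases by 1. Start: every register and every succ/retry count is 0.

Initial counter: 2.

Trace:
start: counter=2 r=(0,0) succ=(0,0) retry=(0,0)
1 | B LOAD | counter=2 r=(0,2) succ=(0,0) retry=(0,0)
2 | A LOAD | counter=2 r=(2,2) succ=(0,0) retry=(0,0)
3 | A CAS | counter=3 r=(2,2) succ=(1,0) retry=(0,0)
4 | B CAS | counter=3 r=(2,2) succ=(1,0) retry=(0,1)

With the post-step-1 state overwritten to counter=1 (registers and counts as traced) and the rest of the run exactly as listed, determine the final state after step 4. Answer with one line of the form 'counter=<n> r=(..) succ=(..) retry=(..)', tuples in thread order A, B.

state after step 1 := counter=1 r=(0,2) succ=(0,0) retry=(0,0)
2 | A LOAD | counter=1 r=(1,2) succ=(0,0) retry=(0,0)
3 | A CAS | counter=2 r=(1,2) succ=(1,0) retry=(0,0)
4 | B CAS | counter=3 r=(1,2) succ=(1,1) retry=(0,0)

counter=3 r=(1,2) succ=(1,1) retry=(0,0)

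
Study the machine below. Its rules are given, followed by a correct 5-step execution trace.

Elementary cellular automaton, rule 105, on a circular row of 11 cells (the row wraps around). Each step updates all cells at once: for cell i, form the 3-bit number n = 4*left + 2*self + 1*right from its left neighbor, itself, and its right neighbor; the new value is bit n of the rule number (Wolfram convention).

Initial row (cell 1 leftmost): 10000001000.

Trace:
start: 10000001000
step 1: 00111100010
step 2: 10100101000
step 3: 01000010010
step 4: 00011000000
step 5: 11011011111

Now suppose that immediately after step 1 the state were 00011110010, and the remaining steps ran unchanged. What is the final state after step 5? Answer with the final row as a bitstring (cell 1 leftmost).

state after step 1 := 00011110010
step 2: 11010010000
step 3: 11100000110
step 4: 10101110111
step 5: 11011011100

11011011100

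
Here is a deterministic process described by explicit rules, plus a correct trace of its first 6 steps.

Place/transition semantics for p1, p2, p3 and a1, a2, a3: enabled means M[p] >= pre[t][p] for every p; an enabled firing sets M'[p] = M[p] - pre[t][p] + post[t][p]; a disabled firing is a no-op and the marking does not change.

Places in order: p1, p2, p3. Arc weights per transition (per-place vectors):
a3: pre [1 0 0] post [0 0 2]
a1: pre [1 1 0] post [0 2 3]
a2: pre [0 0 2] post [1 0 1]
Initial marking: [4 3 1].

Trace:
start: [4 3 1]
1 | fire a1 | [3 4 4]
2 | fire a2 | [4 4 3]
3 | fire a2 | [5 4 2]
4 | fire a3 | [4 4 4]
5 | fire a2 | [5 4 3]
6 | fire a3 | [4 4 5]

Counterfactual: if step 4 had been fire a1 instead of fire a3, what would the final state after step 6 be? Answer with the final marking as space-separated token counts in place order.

(re-executing from step 4 with the substitution; state before step 4: [5 4 2])
4 | fire a1 | [4 5 5]
5 | fire a2 | [5 5 4]
6 | fire a3 | [4 5 6]

4 5 6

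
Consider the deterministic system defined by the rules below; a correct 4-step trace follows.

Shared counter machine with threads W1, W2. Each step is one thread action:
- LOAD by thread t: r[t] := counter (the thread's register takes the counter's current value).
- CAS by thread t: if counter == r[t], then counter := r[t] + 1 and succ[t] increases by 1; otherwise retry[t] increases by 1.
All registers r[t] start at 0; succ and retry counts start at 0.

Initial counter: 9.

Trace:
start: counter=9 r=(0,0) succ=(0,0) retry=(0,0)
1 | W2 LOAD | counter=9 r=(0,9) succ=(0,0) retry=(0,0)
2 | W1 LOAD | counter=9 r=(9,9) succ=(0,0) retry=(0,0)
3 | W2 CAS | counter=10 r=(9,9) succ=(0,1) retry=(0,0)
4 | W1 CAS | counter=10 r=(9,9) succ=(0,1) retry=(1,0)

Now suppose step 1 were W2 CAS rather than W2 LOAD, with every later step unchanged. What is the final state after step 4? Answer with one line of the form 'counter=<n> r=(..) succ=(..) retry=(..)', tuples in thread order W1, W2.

counter=10 r=(9,0) succ=(1,0) retry=(0,2)

(re-executing from step 1 with the substitution; state before step 1: counter=9 r=(0,0) succ=(0,0) retry=(0,0))
1 | W2 CAS | counter=9 r=(0,0) succ=(0,0) retry=(0,1)
2 | W1 LOAD | counter=9 r=(9,0) succ=(0,0) retry=(0,1)
3 | W2 CAS | counter=9 r=(9,0) succ=(0,0) retry=(0,2)
4 | W1 CAS | counter=10 r=(9,0) succ=(1,0) retry=(0,2)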